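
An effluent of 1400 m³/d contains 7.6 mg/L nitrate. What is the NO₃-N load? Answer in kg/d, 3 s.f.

10.6 kg/d

1400 m³/d = 0.0162 m³/s.
Mass flux = Q·C = 0.0162 m³/s × 7.6 g/m³ = 0.1231 g/s.
= 0.1231 g/s × 86.4 = 10.64 kg/d.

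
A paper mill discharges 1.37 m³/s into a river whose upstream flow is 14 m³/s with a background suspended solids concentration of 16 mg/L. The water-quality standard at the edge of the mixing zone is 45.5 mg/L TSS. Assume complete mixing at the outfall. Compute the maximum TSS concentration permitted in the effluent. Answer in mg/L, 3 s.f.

Mass balance: 45.5·15.37 = 1.37·Cₑ + 14·16.
Cₑ = (699.3 − 224) / 1.37 = 347 mg/L.

347 mg/L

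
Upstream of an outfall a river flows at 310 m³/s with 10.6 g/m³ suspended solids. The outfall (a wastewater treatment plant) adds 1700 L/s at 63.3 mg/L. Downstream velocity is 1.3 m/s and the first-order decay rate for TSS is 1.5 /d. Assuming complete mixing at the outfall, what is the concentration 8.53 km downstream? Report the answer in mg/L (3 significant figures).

9.72 mg/L

1700 L/s = 1.7 m³/s.
After complete mixing, C₀ = (1.7·63.3 + 310·10.6) / 311.7 = 10.89 mg/L.
Travel time t = 8530 m / 1.3 m/s = 6562 s = 0.07594 d.
C = 10.89·exp(−1.5·0.07594) = 10.89·0.8923 = 9.715 mg/L.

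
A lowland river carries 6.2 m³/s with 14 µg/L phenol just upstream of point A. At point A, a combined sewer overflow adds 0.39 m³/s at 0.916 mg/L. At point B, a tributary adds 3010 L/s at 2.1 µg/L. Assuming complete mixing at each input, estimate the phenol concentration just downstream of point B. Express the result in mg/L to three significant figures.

0.0469 mg/L

14 µg/L = 0.014 mg/L.
After input A: C = (6.2·0.014 + 0.39·0.916) / 6.59 = 0.06738 mg/L.
3010 L/s = 3.01 m³/s.
2.1 µg/L = 0.0021 mg/L.
After input B: C = (6.59·0.06738 + 3.01·0.0021) / 9.6 = 0.04691 mg/L.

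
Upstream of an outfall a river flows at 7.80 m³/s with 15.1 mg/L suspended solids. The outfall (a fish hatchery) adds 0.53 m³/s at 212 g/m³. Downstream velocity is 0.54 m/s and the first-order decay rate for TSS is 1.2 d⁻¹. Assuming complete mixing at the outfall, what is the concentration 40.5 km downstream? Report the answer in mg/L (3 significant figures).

After complete mixing, C₀ = (0.53·212 + 7.8·15.1) / 8.33 = 27.63 mg/L.
Travel time t = 4.05e+04 m / 0.54 m/s = 7.5e+04 s = 0.8681 d.
C = 27.63·exp(−1.2·0.8681) = 27.63·0.3529 = 9.749 mg/L.

9.75 mg/L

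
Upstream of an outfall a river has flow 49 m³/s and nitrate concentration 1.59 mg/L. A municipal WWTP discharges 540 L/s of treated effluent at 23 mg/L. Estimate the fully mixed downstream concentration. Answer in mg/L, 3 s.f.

1.82 mg/L

540 L/s = 0.54 m³/s.
Conservation of mass across the mixing zone: C = (0.54·23 + 49·1.59) / (0.54 + 49) = 90.33/49.54 = 1.823 mg/L.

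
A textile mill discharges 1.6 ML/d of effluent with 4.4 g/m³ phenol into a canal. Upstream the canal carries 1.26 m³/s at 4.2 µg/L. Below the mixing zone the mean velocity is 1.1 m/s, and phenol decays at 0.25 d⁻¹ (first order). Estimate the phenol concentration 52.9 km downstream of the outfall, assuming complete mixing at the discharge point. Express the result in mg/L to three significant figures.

1.6 ML/d = 0.01852 m³/s.
4.2 µg/L = 0.0042 mg/L.
After complete mixing, C₀ = (0.01852·4.4 + 1.26·0.0042) / 1.279 = 0.06787 mg/L.
Travel time t = 5.29e+04 m / 1.1 m/s = 4.809e+04 s = 0.5566 d.
C = 0.06787·exp(−0.25·0.5566) = 0.06787·0.8701 = 0.05905 mg/L.

0.0591 mg/L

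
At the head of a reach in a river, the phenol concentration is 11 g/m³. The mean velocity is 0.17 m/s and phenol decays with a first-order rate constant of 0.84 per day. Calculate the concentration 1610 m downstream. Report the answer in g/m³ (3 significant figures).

10.0 g/m³

Travel time t = 1610 m / 0.17 m/s = 1610/0.17 = 9471 s = 0.1096 d.
First-order decay: C = 11·exp(−0.84·0.1096) = 11·0.912 = 10.03 g/m³.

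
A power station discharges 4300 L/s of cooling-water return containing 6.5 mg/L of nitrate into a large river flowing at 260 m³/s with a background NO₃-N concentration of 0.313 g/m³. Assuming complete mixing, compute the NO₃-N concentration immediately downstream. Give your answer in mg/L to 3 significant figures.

0.414 mg/L

4300 L/s = 4.3 m³/s.
Flow-weighted mixing gives C = (4.3·6.5 + 260·0.313) / (4.3 + 260) = 109.3/264.3 = 0.4137 mg/L.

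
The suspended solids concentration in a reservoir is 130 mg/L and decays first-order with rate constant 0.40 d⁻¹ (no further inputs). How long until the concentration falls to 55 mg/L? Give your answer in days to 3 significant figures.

2.15 d

t = ln(C₀/C)/k = ln(130/55)/0.40 = 0.8602/0.40 = 2.151 d.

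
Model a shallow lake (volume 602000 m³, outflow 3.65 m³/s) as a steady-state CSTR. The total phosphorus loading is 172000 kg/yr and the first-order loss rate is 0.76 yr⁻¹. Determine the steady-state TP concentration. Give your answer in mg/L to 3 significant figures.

Outflow Q = 3.65 m³/s × 3.156e+07 s/yr = 1.152e+08 m³/yr.
Steady-state CSTR mass balance: W = Q·C + k·V·C, so C = W/(Q + kV).
Q + kV = 1.152e+08 + 0.76·602000 = 1.156e+08 m³/yr.
C = 172000/1.156e+08 = 0.001487 kg/m³ = 1.487 mg/L.

1.49 mg/L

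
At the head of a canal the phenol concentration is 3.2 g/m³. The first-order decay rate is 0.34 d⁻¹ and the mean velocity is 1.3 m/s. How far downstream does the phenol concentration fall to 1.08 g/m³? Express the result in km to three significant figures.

From C = C₀·e^(−kt), t = ln(C₀/C)/k = ln(3.2/1.08)/0.34 = 1.086/0.34 = 3.195 d.
Distance = v·t = 1.3 m/s × 2.76e+05 s = 3.588e+05 m = 358.8 km.

359 km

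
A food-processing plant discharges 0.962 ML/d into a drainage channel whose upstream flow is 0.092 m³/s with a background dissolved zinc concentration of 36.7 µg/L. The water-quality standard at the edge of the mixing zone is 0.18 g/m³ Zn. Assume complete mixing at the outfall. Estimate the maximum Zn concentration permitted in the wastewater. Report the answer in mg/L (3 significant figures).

1.36 mg/L

0.962 ML/d = 0.01113 m³/s.
36.7 µg/L = 0.0367 mg/L.
Mass balance: 0.18·0.1031 = 0.01113·Cₑ + 0.092·0.0367.
Cₑ = (0.01856 − 0.003376) / 0.01113 = 1.364 mg/L.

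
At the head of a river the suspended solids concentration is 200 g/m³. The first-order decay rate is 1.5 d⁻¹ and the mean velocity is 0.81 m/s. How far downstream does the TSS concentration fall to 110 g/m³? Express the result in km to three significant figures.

27.9 km

From C = C₀·e^(−kt), t = ln(C₀/C)/k = ln(200/110)/1.5 = 0.5978/1.5 = 0.3986 d.
Distance = v·t = 0.81 m/s × 3.444e+04 s = 2.789e+04 m = 27.89 km.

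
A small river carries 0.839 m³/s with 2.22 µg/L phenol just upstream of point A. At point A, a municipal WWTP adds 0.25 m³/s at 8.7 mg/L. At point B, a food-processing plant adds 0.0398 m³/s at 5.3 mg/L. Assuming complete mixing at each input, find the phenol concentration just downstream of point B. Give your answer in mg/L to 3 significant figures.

2.22 µg/L = 0.00222 mg/L.
After input A: C = (0.839·0.00222 + 0.25·8.7) / 1.089 = 1.999 mg/L.
After input B: C = (1.089·1.999 + 0.0398·5.3) / 1.129 = 2.115 mg/L.

2.12 mg/L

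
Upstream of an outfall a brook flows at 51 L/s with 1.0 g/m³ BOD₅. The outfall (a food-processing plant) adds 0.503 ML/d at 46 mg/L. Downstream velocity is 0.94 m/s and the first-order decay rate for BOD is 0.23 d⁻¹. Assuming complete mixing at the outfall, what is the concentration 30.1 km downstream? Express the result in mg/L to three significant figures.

0.503 ML/d = 0.005822 m³/s.
51 L/s = 0.051 m³/s.
After complete mixing, C₀ = (0.005822·46 + 0.051·1) / 0.05682 = 5.611 mg/L.
Travel time t = 3.01e+04 m / 0.94 m/s = 3.202e+04 s = 0.3706 d.
C = 5.611·exp(−0.23·0.3706) = 5.611·0.9183 = 5.152 mg/L.

5.15 mg/L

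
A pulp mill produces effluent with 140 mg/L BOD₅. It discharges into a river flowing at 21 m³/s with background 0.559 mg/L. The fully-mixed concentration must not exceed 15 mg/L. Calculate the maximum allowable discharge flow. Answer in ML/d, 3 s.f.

Mass balance at complete mixing: C_std·(Q_w + Q_r) = Q_w·C_e + Q_r·C_b.
Rearranging, Q_w = Q_r·(C_std − C_b)/(C_e − C_std) = 21·(15 − 0.559) / (140 − 15) = 2.426 m³/s.
= 209.6 ML/d.

210 ML/d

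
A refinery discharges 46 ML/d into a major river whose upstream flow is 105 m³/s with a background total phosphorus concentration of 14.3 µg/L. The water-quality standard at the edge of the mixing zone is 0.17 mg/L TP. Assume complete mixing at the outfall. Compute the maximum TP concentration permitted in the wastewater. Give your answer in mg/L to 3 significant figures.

46 ML/d = 0.5324 m³/s.
14.3 µg/L = 0.0143 mg/L.
Mass balance: 0.17·105.5 = 0.5324·Cₑ + 105·0.0143.
Cₑ = (17.94 − 1.502) / 0.5324 = 30.88 mg/L.

30.9 mg/L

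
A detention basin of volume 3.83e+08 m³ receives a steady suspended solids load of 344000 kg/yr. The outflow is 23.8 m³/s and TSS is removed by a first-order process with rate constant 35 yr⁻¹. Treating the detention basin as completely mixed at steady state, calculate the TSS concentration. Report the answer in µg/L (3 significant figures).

24.3 µg/L

Outflow Q = 23.8 m³/s × 3.156e+07 s/yr = 7.511e+08 m³/yr.
Steady-state CSTR mass balance: W = Q·C + k·V·C, so C = W/(Q + kV).
Q + kV = 7.511e+08 + 35·3.83e+08 = 1.416e+10 m³/yr.
C = 344000/1.416e+10 = 2.43e-05 kg/m³ = 0.0243 mg/L = 24.3 µg/L.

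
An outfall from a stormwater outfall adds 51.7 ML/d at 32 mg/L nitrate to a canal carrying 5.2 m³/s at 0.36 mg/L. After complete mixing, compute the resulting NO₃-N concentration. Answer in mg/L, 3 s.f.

51.7 ML/d = 0.5984 m³/s.
By mass balance at complete mixing, C = (0.5984·32 + 5.2·0.36) / (0.5984 + 5.2) = 21.02/5.798 = 3.625 mg/L.

3.63 mg/L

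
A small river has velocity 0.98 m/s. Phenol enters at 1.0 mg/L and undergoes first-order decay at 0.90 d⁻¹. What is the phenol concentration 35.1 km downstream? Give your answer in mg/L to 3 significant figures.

0.689 mg/L

Travel time t = 35.1 km / 0.98 m/s = 3.51e+04/0.98 = 3.582e+04 s = 0.4145 d.
First-order decay: C = 1.0·exp(−0.90·0.4145) = 1.0·0.6886 = 0.6886 mg/L.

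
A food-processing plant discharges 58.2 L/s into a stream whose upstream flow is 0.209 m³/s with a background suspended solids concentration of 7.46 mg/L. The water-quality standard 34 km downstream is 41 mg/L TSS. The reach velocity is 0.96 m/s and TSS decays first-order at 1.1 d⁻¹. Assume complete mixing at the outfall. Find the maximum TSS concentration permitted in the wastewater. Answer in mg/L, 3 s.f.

269 mg/L

58.2 L/s = 0.0582 m³/s.
Travel time to the compliance point: t = 3.4e+04/0.96 = 3.542e+04 s = 0.4099 d; decay factor exp(−1.1·0.4099) = 0.6371.
So the concentration just after mixing may be at most 41/0.6371 = 64.36 mg/L.
Mass balance: 64.36·0.2672 = 0.0582·Cₑ + 0.209·7.46.
Cₑ = (17.2 − 1.559) / 0.0582 = 268.7 mg/L.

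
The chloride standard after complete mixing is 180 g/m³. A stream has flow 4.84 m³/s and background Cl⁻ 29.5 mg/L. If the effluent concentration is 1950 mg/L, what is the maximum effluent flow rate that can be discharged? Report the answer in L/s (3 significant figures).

412 L/s

Mass balance at complete mixing: C_std·(Q_w + Q_r) = Q_w·C_e + Q_r·C_b.
Rearranging, Q_w = Q_r·(C_std − C_b)/(C_e − C_std) = 4.84·(180 − 29.5) / (1950 − 180) = 0.4115 m³/s.
= 411.5 L/s.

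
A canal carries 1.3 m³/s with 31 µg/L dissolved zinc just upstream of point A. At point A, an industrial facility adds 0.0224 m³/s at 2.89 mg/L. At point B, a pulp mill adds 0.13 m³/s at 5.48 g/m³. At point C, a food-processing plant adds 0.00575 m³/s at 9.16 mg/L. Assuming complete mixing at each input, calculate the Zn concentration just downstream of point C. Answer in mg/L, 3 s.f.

31 µg/L = 0.031 mg/L.
After input A: C = (1.3·0.031 + 0.0224·2.89) / 1.322 = 0.07943 mg/L.
After input B: C = (1.322·0.07943 + 0.13·5.48) / 1.452 = 0.5628 mg/L.
After input C: C = (1.452·0.5628 + 0.00575·9.16) / 1.458 = 0.5967 mg/L.

0.597 mg/L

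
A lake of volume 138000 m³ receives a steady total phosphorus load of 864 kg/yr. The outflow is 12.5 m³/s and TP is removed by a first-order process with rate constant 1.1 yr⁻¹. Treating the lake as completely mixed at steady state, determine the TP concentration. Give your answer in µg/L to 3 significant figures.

Outflow Q = 12.5 m³/s × 3.156e+07 s/yr = 3.945e+08 m³/yr.
Steady-state CSTR mass balance: W = Q·C + k·V·C, so C = W/(Q + kV).
Q + kV = 3.945e+08 + 1.1·138000 = 3.946e+08 m³/yr.
C = 864/3.946e+08 = 2.189e-06 kg/m³ = 0.002189 mg/L = 2.189 µg/L.

2.19 µg/L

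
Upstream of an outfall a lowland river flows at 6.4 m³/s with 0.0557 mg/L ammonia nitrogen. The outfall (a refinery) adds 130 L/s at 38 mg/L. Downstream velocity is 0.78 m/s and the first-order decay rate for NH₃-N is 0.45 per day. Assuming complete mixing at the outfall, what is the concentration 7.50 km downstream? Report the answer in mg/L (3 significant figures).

0.771 mg/L

130 L/s = 0.13 m³/s.
After complete mixing, C₀ = (0.13·38 + 6.4·0.0557) / 6.53 = 0.8111 mg/L.
Travel time t = 7500 m / 0.78 m/s = 9615 s = 0.1113 d.
C = 0.8111·exp(−0.45·0.1113) = 0.8111·0.9512 = 0.7715 mg/L.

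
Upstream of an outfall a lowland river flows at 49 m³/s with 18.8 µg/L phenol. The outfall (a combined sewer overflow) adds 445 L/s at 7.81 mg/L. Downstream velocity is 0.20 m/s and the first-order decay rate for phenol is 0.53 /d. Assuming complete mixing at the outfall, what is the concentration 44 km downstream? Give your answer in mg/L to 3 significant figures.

0.0231 mg/L

445 L/s = 0.445 m³/s.
18.8 µg/L = 0.0188 mg/L.
After complete mixing, C₀ = (0.445·7.81 + 49·0.0188) / 49.45 = 0.08892 mg/L.
Travel time t = 4.4e+04 m / 0.20 m/s = 2.2e+05 s = 2.546 d.
C = 0.08892·exp(−0.53·2.546) = 0.08892·0.2594 = 0.02306 mg/L.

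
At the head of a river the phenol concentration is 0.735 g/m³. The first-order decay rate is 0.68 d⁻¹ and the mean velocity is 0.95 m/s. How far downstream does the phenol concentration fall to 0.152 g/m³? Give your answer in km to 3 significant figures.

190 km

From C = C₀·e^(−kt), t = ln(C₀/C)/k = ln(0.735/0.152)/0.68 = 1.576/0.68 = 2.318 d.
Distance = v·t = 0.95 m/s × 2.002e+05 s = 1.902e+05 m = 190.2 km.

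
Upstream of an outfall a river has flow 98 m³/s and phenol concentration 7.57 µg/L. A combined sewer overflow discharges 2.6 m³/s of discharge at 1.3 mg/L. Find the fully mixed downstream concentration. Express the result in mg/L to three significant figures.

7.57 µg/L = 0.00757 mg/L.
By mass balance at complete mixing, C = (2.6·1.3 + 98·0.00757) / (2.6 + 98) = 4.122/100.6 = 0.04097 mg/L.

0.0410 mg/L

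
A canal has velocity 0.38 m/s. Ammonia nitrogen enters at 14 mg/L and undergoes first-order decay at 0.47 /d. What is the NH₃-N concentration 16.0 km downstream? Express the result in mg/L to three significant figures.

11.1 mg/L

Travel time t = 16.0 km / 0.38 m/s = 1.6e+04/0.38 = 4.211e+04 s = 0.4873 d.
First-order decay: C = 14·exp(−0.47·0.4873) = 14·0.7953 = 11.13 mg/L.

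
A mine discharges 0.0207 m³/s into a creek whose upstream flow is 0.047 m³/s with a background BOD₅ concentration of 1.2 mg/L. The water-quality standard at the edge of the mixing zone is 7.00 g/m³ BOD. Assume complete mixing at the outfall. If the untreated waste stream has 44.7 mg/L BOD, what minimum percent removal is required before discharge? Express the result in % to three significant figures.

Mass balance: 7·0.0677 = 0.0207·Cₑ + 0.047·1.2.
Cₑ = (0.4739 − 0.0564) / 0.0207 = 20.17 mg/L.
Required removal = 1 − 20.17/44.7 = 54.88 %.

54.9 %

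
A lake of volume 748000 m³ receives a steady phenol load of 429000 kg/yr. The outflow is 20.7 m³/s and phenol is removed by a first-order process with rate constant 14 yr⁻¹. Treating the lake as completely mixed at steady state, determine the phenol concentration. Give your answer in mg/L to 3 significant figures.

Outflow Q = 20.7 m³/s × 3.156e+07 s/yr = 6.532e+08 m³/yr.
Steady-state CSTR mass balance: W = Q·C + k·V·C, so C = W/(Q + kV).
Q + kV = 6.532e+08 + 14·748000 = 6.637e+08 m³/yr.
C = 429000/6.637e+08 = 0.0006464 kg/m³ = 0.6464 mg/L.

0.646 mg/L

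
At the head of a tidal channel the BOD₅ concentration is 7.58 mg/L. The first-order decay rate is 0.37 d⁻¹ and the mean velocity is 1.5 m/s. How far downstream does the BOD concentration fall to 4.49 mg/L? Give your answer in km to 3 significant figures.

From C = C₀·e^(−kt), t = ln(C₀/C)/k = ln(7.58/4.49)/0.37 = 0.5237/0.37 = 1.415 d.
Distance = v·t = 1.5 m/s × 1.223e+05 s = 1.834e+05 m = 183.4 km.

183 km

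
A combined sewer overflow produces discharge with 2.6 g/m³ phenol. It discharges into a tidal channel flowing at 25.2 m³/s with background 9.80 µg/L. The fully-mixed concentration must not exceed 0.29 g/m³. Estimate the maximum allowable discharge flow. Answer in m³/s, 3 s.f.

9.80 µg/L = 0.0098 mg/L.
Mass balance at complete mixing: C_std·(Q_w + Q_r) = Q_w·C_e + Q_r·C_b.
Rearranging, Q_w = Q_r·(C_std − C_b)/(C_e − C_std) = 25.2·(0.29 − 0.0098) / (2.6 − 0.29) = 3.057 m³/s.

3.06 m³/s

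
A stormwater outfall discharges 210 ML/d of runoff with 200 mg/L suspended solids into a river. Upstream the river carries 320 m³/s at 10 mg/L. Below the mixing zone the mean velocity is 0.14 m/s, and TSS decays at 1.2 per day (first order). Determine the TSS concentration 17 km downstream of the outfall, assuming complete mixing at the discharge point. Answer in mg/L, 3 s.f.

210 ML/d = 2.431 m³/s.
After complete mixing, C₀ = (2.431·200 + 320·10) / 322.4 = 11.43 mg/L.
Travel time t = 1.7e+04 m / 0.14 m/s = 1.214e+05 s = 1.405 d.
C = 11.43·exp(−1.2·1.405) = 11.43·0.1852 = 2.117 mg/L.

2.12 mg/L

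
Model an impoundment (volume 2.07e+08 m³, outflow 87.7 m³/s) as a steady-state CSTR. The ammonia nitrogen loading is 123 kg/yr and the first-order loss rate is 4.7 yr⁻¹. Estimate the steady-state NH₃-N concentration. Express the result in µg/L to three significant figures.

Outflow Q = 87.7 m³/s × 3.156e+07 s/yr = 2.768e+09 m³/yr.
Steady-state CSTR mass balance: W = Q·C + k·V·C, so C = W/(Q + kV).
Q + kV = 2.768e+09 + 4.7·2.07e+08 = 3.741e+09 m³/yr.
C = 123/3.741e+09 = 3.288e-08 kg/m³ = 3.288e-05 mg/L = 0.03288 µg/L.

0.0329 µg/L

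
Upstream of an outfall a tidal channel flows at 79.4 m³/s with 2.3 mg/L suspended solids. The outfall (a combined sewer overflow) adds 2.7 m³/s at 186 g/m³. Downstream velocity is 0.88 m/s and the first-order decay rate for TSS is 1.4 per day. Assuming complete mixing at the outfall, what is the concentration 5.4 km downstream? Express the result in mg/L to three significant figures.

7.55 mg/L

After complete mixing, C₀ = (2.7·186 + 79.4·2.3) / 82.1 = 8.341 mg/L.
Travel time t = 5400 m / 0.88 m/s = 6136 s = 0.07102 d.
C = 8.341·exp(−1.4·0.07102) = 8.341·0.9054 = 7.552 mg/L.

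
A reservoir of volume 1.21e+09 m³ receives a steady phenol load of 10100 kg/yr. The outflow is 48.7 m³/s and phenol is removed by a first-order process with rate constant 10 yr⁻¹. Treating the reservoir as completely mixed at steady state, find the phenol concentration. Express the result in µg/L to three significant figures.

0.741 µg/L

Outflow Q = 48.7 m³/s × 3.156e+07 s/yr = 1.537e+09 m³/yr.
Steady-state CSTR mass balance: W = Q·C + k·V·C, so C = W/(Q + kV).
Q + kV = 1.537e+09 + 10·1.21e+09 = 1.364e+10 m³/yr.
C = 10100/1.364e+10 = 7.406e-07 kg/m³ = 0.0007406 mg/L = 0.7406 µg/L.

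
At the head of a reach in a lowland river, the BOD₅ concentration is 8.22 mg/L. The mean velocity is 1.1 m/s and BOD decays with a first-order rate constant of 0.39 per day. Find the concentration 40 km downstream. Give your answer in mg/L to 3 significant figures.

6.98 mg/L

Travel time t = 40 km / 1.1 m/s = 4e+04/1.1 = 3.636e+04 s = 0.4209 d.
First-order decay: C = 8.22·exp(−0.39·0.4209) = 8.22·0.8486 = 6.976 mg/L.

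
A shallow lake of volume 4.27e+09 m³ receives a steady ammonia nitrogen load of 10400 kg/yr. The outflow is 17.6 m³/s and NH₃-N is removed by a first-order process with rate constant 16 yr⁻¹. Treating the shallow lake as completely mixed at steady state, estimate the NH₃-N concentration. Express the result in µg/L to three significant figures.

Outflow Q = 17.6 m³/s × 3.156e+07 s/yr = 5.554e+08 m³/yr.
Steady-state CSTR mass balance: W = Q·C + k·V·C, so C = W/(Q + kV).
Q + kV = 5.554e+08 + 16·4.27e+09 = 6.888e+10 m³/yr.
C = 10400/6.888e+10 = 1.51e-07 kg/m³ = 0.000151 mg/L = 0.151 µg/L.

0.151 µg/L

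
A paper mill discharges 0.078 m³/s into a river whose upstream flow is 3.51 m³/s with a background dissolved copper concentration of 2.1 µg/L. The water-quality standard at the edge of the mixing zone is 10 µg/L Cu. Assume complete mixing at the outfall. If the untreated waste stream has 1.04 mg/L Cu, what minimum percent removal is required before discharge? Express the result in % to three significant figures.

2.1 µg/L = 0.0021 mg/L.
10 µg/L = 0.01 mg/L.
Mass balance: 0.01·3.588 = 0.078·Cₑ + 3.51·0.0021.
Cₑ = (0.03588 − 0.007371) / 0.078 = 0.3655 mg/L.
Required removal = 1 − 0.3655/1.04 = 64.86 %.

64.9 %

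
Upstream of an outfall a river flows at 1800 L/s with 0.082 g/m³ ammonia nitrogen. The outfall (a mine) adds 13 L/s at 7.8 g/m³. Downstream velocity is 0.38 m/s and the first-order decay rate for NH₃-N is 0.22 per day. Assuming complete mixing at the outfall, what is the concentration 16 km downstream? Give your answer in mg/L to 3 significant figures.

13 L/s = 0.013 m³/s.
1800 L/s = 1.8 m³/s.
After complete mixing, C₀ = (0.013·7.8 + 1.8·0.082) / 1.813 = 0.1373 mg/L.
Travel time t = 1.6e+04 m / 0.38 m/s = 4.211e+04 s = 0.4873 d.
C = 0.1373·exp(−0.22·0.4873) = 0.1373·0.8983 = 0.1234 mg/L.

0.123 mg/L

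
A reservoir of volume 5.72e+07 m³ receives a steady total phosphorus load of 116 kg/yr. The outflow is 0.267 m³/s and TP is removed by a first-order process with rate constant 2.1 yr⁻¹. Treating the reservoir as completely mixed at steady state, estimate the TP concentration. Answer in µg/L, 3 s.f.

Outflow Q = 0.267 m³/s × 3.156e+07 s/yr = 8.426e+06 m³/yr.
Steady-state CSTR mass balance: W = Q·C + k·V·C, so C = W/(Q + kV).
Q + kV = 8.426e+06 + 2.1·5.72e+07 = 1.285e+08 m³/yr.
C = 116/1.285e+08 = 9.024e-07 kg/m³ = 0.0009024 mg/L = 0.9024 µg/L.

0.902 µg/L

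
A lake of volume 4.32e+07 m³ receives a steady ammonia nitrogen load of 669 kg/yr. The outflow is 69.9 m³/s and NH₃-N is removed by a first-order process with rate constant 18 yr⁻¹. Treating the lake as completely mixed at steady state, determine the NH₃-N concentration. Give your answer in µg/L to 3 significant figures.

Outflow Q = 69.9 m³/s × 3.156e+07 s/yr = 2.206e+09 m³/yr.
Steady-state CSTR mass balance: W = Q·C + k·V·C, so C = W/(Q + kV).
Q + kV = 2.206e+09 + 18·4.32e+07 = 2.983e+09 m³/yr.
C = 669/2.983e+09 = 2.242e-07 kg/m³ = 0.0002242 mg/L = 0.2242 µg/L.

0.224 µg/L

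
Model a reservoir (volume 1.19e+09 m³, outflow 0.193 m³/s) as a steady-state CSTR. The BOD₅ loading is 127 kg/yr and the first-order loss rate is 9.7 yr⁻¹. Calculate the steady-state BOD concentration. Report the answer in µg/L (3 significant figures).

0.0110 µg/L

Outflow Q = 0.193 m³/s × 3.156e+07 s/yr = 6.091e+06 m³/yr.
Steady-state CSTR mass balance: W = Q·C + k·V·C, so C = W/(Q + kV).
Q + kV = 6.091e+06 + 9.7·1.19e+09 = 1.155e+10 m³/yr.
C = 127/1.155e+10 = 1.1e-08 kg/m³ = 1.1e-05 mg/L = 0.011 µg/L.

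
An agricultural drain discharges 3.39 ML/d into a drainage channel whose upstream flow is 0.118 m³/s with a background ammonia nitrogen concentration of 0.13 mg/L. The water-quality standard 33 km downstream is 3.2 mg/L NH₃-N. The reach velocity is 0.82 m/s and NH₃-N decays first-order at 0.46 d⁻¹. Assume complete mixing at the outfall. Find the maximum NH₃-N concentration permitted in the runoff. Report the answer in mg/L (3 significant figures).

3.39 ML/d = 0.03924 m³/s.
Travel time to the compliance point: t = 3.3e+04/0.82 = 4.024e+04 s = 0.4658 d; decay factor exp(−0.46·0.4658) = 0.8071.
So the concentration just after mixing may be at most 3.2/0.8071 = 3.965 mg/L.
Mass balance: 3.965·0.1572 = 0.03924·Cₑ + 0.118·0.13.
Cₑ = (0.6234 − 0.01534) / 0.03924 = 15.5 mg/L.

15.5 mg/L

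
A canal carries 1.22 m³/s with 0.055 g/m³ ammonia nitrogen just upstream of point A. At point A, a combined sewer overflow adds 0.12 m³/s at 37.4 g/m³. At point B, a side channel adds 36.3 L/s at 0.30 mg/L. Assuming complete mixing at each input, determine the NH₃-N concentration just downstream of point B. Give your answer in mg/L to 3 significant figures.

After input A: C = (1.22·0.055 + 0.12·37.4) / 1.34 = 3.399 mg/L.
36.3 L/s = 0.0363 m³/s.
After input B: C = (1.34·3.399 + 0.0363·0.3) / 1.376 = 3.318 mg/L.

3.32 mg/L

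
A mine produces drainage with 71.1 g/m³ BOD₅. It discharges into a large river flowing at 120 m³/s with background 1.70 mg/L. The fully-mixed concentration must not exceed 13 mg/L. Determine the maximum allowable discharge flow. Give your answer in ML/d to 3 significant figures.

2020 ML/d

Mass balance at complete mixing: C_std·(Q_w + Q_r) = Q_w·C_e + Q_r·C_b.
Rearranging, Q_w = Q_r·(C_std − C_b)/(C_e − C_std) = 120·(13 − 1.7) / (71.1 − 13) = 23.34 m³/s.
= 2016 ML/d.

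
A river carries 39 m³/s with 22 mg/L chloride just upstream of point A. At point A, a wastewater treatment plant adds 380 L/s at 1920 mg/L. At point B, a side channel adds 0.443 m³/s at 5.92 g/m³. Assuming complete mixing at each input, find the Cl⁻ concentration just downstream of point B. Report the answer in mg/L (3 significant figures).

39.9 mg/L

380 L/s = 0.38 m³/s.
After input A: C = (39·22 + 0.38·1920) / 39.38 = 40.31 mg/L.
After input B: C = (39.38·40.31 + 0.443·5.92) / 39.82 = 39.93 mg/L.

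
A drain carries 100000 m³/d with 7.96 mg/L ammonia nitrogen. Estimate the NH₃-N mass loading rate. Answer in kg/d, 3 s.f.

796 kg/d

100000 m³/d = 1.157 m³/s.
Mass flux = Q·C = 1.157 m³/s × 7.96 g/m³ = 9.213 g/s.
= 9.213 g/s × 86.4 = 796 kg/d.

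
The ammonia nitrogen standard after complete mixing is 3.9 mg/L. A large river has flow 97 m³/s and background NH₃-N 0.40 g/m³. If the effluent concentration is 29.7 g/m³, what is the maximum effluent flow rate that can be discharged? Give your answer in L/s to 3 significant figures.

Mass balance at complete mixing: C_std·(Q_w + Q_r) = Q_w·C_e + Q_r·C_b.
Rearranging, Q_w = Q_r·(C_std − C_b)/(C_e − C_std) = 97·(3.9 − 0.4) / (29.7 − 3.9) = 13.16 m³/s.
= 1.316e+04 L/s.

13200 L/s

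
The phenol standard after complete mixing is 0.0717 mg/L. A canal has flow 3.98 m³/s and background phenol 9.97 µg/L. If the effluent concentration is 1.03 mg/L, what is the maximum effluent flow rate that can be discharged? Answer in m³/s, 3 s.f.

9.97 µg/L = 0.00997 mg/L.
Mass balance at complete mixing: C_std·(Q_w + Q_r) = Q_w·C_e + Q_r·C_b.
Rearranging, Q_w = Q_r·(C_std − C_b)/(C_e − C_std) = 3.98·(0.0717 − 0.00997) / (1.03 − 0.0717) = 0.2564 m³/s.

0.256 m³/s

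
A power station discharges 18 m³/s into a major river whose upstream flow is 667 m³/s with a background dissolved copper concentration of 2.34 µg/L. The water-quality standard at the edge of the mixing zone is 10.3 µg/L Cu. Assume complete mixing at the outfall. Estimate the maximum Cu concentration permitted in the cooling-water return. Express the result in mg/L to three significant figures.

2.34 µg/L = 0.00234 mg/L.
10.3 µg/L = 0.0103 mg/L.
Mass balance: 0.0103·685 = 18·Cₑ + 667·0.00234.
Cₑ = (7.056 − 1.561) / 18 = 0.3053 mg/L.

0.305 mg/L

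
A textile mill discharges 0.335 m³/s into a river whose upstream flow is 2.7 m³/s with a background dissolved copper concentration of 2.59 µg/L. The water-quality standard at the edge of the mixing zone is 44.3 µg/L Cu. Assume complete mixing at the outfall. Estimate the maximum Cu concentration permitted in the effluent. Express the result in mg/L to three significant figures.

0.380 mg/L

2.59 µg/L = 0.00259 mg/L.
44.3 µg/L = 0.0443 mg/L.
Mass balance: 0.0443·3.035 = 0.335·Cₑ + 2.7·0.00259.
Cₑ = (0.1345 − 0.006993) / 0.335 = 0.3805 mg/L.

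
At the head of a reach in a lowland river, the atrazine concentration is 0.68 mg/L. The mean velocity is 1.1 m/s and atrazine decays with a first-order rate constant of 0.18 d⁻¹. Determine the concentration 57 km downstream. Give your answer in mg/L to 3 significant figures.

0.610 mg/L

Travel time t = 57 km / 1.1 m/s = 5.7e+04/1.1 = 5.182e+04 s = 0.5997 d.
First-order decay: C = 0.68·exp(−0.18·0.5997) = 0.68·0.8977 = 0.6104 mg/L.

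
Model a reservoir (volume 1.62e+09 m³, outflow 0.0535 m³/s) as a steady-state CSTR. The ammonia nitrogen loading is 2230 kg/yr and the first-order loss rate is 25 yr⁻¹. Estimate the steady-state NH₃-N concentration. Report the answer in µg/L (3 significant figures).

Outflow Q = 0.0535 m³/s × 3.156e+07 s/yr = 1.688e+06 m³/yr.
Steady-state CSTR mass balance: W = Q·C + k·V·C, so C = W/(Q + kV).
Q + kV = 1.688e+06 + 25·1.62e+09 = 4.05e+10 m³/yr.
C = 2230/4.05e+10 = 5.506e-08 kg/m³ = 5.506e-05 mg/L = 0.05506 µg/L.

0.0551 µg/L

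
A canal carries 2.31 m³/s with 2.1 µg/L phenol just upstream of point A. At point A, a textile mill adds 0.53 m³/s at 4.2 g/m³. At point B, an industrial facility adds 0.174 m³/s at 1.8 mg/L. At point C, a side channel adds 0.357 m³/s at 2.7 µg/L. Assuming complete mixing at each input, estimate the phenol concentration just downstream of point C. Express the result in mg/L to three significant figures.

0.755 mg/L

2.1 µg/L = 0.0021 mg/L.
After input A: C = (2.31·0.0021 + 0.53·4.2) / 2.84 = 0.7855 mg/L.
After input B: C = (2.84·0.7855 + 0.174·1.8) / 3.014 = 0.8441 mg/L.
2.7 µg/L = 0.0027 mg/L.
After input C: C = (3.014·0.8441 + 0.357·0.0027) / 3.371 = 0.755 mg/L.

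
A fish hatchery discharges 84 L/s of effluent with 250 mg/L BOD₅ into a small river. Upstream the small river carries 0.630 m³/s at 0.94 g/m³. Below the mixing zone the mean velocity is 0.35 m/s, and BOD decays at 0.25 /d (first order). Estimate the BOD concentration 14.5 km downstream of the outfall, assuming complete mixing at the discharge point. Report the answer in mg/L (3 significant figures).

84 L/s = 0.084 m³/s.
After complete mixing, C₀ = (0.084·250 + 0.63·0.94) / 0.714 = 30.24 mg/L.
Travel time t = 1.45e+04 m / 0.35 m/s = 4.143e+04 s = 0.4795 d.
C = 30.24·exp(−0.25·0.4795) = 30.24·0.887 = 26.82 mg/L.

26.8 mg/L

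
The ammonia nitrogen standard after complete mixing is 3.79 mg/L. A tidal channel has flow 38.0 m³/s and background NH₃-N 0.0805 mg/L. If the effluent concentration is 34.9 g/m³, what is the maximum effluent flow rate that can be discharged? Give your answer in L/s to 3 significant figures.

Mass balance at complete mixing: C_std·(Q_w + Q_r) = Q_w·C_e + Q_r·C_b.
Rearranging, Q_w = Q_r·(C_std − C_b)/(C_e − C_std) = 38.0·(3.79 − 0.0805) / (34.9 − 3.79) = 4.531 m³/s.
= 4531 L/s.

4530 L/s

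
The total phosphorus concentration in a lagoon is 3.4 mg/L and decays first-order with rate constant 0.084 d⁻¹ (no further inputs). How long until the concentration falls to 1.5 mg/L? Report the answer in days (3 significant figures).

t = ln(C₀/C)/k = ln(3.4/1.5)/0.084 = 0.8183/0.084 = 9.742 d.

9.74 d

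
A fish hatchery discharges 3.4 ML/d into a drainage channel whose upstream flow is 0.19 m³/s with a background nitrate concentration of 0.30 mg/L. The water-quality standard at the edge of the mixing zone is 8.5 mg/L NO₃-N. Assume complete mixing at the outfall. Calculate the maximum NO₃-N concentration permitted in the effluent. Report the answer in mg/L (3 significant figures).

48.1 mg/L

3.4 ML/d = 0.03935 m³/s.
Mass balance: 8.5·0.2294 = 0.03935·Cₑ + 0.19·0.3.
Cₑ = (1.949 − 0.057) / 0.03935 = 48.09 mg/L.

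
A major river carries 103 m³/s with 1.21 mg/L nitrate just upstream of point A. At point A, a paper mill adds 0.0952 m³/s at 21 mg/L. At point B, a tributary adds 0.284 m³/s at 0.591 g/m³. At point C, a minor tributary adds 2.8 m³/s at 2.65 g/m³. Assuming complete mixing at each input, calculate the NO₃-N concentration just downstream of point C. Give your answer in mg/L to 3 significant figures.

1.26 mg/L

After input A: C = (103·1.21 + 0.0952·21) / 103.1 = 1.228 mg/L.
After input B: C = (103.1·1.228 + 0.284·0.591) / 103.4 = 1.227 mg/L.
After input C: C = (103.4·1.227 + 2.8·2.65) / 106.2 = 1.264 mg/L.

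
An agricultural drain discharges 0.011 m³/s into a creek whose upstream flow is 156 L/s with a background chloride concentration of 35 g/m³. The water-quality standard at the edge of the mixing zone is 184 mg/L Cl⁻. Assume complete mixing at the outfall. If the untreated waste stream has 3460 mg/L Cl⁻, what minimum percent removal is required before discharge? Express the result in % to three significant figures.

33.6 %

156 L/s = 0.156 m³/s.
Mass balance: 184·0.167 = 0.011·Cₑ + 0.156·35.
Cₑ = (30.73 − 5.46) / 0.011 = 2297 mg/L.
Required removal = 1 − 2297/3460 = 33.61 %.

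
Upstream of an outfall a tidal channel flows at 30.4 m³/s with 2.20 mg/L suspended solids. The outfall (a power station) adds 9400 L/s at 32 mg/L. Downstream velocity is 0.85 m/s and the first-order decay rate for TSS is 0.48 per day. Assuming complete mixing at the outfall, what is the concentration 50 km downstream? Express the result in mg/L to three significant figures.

6.66 mg/L

9400 L/s = 9.4 m³/s.
After complete mixing, C₀ = (9.4·32 + 30.4·2.2) / 39.8 = 9.238 mg/L.
Travel time t = 5e+04 m / 0.85 m/s = 5.882e+04 s = 0.6808 d.
C = 9.238·exp(−0.48·0.6808) = 9.238·0.7212 = 6.663 mg/L.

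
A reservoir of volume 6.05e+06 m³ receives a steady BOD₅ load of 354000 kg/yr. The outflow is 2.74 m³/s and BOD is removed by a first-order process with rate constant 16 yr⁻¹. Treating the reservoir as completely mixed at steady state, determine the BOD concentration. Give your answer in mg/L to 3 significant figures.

1.93 mg/L

Outflow Q = 2.74 m³/s × 3.156e+07 s/yr = 8.647e+07 m³/yr.
Steady-state CSTR mass balance: W = Q·C + k·V·C, so C = W/(Q + kV).
Q + kV = 8.647e+07 + 16·6.05e+06 = 1.833e+08 m³/yr.
C = 354000/1.833e+08 = 0.001932 kg/m³ = 1.932 mg/L.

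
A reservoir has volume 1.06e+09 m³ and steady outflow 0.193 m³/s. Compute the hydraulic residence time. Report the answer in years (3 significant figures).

174 yr

Q = 0.193 m³/s × 3.156e+07 s/yr = 6.091e+06 m³/yr.
Hydraulic residence time τ = V/Q = 1.06e+09/6.091e+06 = 174 yr.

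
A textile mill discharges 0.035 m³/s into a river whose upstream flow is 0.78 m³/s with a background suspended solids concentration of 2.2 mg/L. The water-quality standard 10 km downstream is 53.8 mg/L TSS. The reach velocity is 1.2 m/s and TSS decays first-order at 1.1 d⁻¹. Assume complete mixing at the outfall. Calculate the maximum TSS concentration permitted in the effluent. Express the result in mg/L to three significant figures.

1340 mg/L

Travel time to the compliance point: t = 1e+04/1.2 = 8333 s = 0.09645 d; decay factor exp(−1.1·0.09645) = 0.8993.
So the concentration just after mixing may be at most 53.8/0.8993 = 59.82 mg/L.
Mass balance: 59.82·0.815 = 0.035·Cₑ + 0.78·2.2.
Cₑ = (48.75 − 1.716) / 0.035 = 1344 mg/L.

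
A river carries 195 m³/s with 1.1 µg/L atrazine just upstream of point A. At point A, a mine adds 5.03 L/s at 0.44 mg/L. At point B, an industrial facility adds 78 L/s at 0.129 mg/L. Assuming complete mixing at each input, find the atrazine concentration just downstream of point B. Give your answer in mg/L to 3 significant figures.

1.1 µg/L = 0.0011 mg/L.
5.03 L/s = 0.00503 m³/s.
After input A: C = (195·0.0011 + 0.00503·0.44) / 195 = 0.001111 mg/L.
78 L/s = 0.078 m³/s.
After input B: C = (195·0.001111 + 0.078·0.129) / 195.1 = 0.001162 mg/L.

0.00116 mg/L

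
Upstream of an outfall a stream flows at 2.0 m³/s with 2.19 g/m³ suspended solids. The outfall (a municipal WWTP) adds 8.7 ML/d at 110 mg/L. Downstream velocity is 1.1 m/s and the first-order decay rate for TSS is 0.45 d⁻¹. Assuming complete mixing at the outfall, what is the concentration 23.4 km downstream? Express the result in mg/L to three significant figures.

6.59 mg/L

8.7 ML/d = 0.1007 m³/s.
After complete mixing, C₀ = (0.1007·110 + 2·2.19) / 2.101 = 7.358 mg/L.
Travel time t = 2.34e+04 m / 1.1 m/s = 2.127e+04 s = 0.2462 d.
C = 7.358·exp(−0.45·0.2462) = 7.358·0.8951 = 6.586 mg/L.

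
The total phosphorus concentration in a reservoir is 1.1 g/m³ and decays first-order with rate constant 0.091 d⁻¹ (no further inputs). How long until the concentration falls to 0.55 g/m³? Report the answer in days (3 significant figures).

7.62 d

t = ln(C₀/C)/k = ln(1.1/0.55)/0.091 = 0.6931/0.091 = 7.617 d.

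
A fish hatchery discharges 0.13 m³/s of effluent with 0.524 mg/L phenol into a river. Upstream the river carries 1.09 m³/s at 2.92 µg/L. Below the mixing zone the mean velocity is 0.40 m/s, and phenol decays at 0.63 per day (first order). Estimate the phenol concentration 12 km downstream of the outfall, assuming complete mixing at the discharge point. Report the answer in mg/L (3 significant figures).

0.0470 mg/L

2.92 µg/L = 0.00292 mg/L.
After complete mixing, C₀ = (0.13·0.524 + 1.09·0.00292) / 1.22 = 0.05844 mg/L.
Travel time t = 1.2e+04 m / 0.40 m/s = 3e+04 s = 0.3472 d.
C = 0.05844·exp(−0.63·0.3472) = 0.05844·0.8035 = 0.04696 mg/L.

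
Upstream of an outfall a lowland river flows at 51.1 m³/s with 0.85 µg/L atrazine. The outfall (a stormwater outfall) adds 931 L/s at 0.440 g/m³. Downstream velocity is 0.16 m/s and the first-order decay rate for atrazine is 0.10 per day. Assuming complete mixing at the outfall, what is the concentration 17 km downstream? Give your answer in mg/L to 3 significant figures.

931 L/s = 0.931 m³/s.
0.85 µg/L = 0.00085 mg/L.
After complete mixing, C₀ = (0.931·0.44 + 51.1·0.00085) / 52.03 = 0.008708 mg/L.
Travel time t = 1.7e+04 m / 0.16 m/s = 1.062e+05 s = 1.23 d.
C = 0.008708·exp(−0.10·1.23) = 0.008708·0.8843 = 0.0077 mg/L.

0.00770 mg/L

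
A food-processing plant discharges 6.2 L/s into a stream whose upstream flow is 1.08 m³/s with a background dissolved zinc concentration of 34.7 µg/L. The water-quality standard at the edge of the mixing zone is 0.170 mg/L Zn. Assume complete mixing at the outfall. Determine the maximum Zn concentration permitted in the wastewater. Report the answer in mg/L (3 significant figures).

6.2 L/s = 0.0062 m³/s.
34.7 µg/L = 0.0347 mg/L.
Mass balance: 0.17·1.086 = 0.0062·Cₑ + 1.08·0.0347.
Cₑ = (0.1847 − 0.03748) / 0.0062 = 23.74 mg/L.

23.7 mg/L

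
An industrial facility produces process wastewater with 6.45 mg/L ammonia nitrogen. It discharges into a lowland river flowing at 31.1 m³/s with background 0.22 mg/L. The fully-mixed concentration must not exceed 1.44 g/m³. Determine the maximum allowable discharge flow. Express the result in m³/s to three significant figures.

7.57 m³/s

Mass balance at complete mixing: C_std·(Q_w + Q_r) = Q_w·C_e + Q_r·C_b.
Rearranging, Q_w = Q_r·(C_std − C_b)/(C_e − C_std) = 31.1·(1.44 − 0.22) / (6.45 − 1.44) = 7.573 m³/s.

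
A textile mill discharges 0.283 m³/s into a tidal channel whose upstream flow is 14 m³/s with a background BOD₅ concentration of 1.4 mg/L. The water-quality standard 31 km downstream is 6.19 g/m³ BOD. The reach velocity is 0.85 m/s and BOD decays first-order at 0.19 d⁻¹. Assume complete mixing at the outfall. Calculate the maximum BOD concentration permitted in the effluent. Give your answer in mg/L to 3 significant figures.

Travel time to the compliance point: t = 3.1e+04/0.85 = 3.647e+04 s = 0.4221 d; decay factor exp(−0.19·0.4221) = 0.9229.
So the concentration just after mixing may be at most 6.19/0.9229 = 6.707 mg/L.
Mass balance: 6.707·14.28 = 0.283·Cₑ + 14·1.4.
Cₑ = (95.79 − 19.6) / 0.283 = 269.2 mg/L.

269 mg/L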